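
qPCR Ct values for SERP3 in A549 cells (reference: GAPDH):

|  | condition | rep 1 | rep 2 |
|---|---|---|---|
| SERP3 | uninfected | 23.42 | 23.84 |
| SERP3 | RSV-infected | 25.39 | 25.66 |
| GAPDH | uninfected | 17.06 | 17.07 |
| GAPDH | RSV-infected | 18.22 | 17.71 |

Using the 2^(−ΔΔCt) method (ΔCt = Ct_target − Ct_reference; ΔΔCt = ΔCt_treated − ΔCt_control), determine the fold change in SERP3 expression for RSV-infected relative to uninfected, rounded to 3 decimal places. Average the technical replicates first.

Mean Ct: SERP3 uninfected 23.630; SERP3 RSV-infected 25.525; GAPDH uninfected 17.065; GAPDH RSV-infected 17.965
ΔCt(uninfected) = 23.630 − 17.065 = 6.565
ΔCt(RSV-infected) = 25.525 − 17.965 = 7.560
ΔΔCt = 7.560 − 6.565 = 0.995
Fold change = 2^(−0.995) = 0.5017

0.502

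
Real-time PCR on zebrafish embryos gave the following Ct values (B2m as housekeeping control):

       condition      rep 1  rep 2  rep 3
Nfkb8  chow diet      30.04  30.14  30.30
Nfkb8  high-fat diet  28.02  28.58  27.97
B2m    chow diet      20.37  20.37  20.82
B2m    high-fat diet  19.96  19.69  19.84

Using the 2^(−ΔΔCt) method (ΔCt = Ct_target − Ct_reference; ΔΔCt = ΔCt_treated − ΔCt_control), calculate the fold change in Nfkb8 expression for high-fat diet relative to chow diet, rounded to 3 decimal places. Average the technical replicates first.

Mean Ct: Nfkb8 chow diet 30.160; Nfkb8 high-fat diet 28.190; B2m chow diet 20.520; B2m high-fat diet 19.830
ΔCt(chow diet) = 30.160 − 20.520 = 9.640
ΔCt(high-fat diet) = 28.190 − 19.830 = 8.360
ΔΔCt = 8.360 − 9.640 = -1.280
Fold change = 2^(−(-1.280)) = 2^1.280 = 2.4284

2.428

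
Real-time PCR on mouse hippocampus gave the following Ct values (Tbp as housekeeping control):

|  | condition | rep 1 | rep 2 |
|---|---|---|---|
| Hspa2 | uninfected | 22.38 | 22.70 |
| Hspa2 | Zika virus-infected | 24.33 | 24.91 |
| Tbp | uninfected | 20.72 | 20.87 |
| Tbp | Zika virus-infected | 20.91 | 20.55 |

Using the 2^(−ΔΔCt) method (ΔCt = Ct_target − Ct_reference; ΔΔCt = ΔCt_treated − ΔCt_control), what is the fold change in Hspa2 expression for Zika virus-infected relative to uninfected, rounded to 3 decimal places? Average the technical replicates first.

Mean Ct: Hspa2 uninfected 22.540; Hspa2 Zika virus-infected 24.620; Tbp uninfected 20.795; Tbp Zika virus-infected 20.730
ΔCt(uninfected) = 22.540 − 20.795 = 1.745
ΔCt(Zika virus-infected) = 24.620 − 20.730 = 3.890
ΔΔCt = 3.890 − 1.745 = 2.145
Fold change = 2^(−2.145) = 0.2261

0.226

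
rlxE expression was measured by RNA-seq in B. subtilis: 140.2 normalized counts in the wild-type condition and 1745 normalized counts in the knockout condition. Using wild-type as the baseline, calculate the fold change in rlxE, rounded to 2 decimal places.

12.45

Fold change = 1745 / 140.2 = 12.447
rlxE is upregulated.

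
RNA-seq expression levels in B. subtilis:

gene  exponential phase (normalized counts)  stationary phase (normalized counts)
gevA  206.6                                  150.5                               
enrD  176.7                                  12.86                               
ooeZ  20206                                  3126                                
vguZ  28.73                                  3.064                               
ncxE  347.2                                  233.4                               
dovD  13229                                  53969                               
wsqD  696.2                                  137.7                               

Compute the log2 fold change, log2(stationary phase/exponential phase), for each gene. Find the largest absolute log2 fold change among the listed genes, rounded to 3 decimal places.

3.780

log2(150.5/206.6) = -0.457  (gevA)
log2(12.86/176.7) = -3.780  (enrD)
log2(3126/20206) = -2.692  (ooeZ)
log2(3.064/28.73) = -3.229  (vguZ)
log2(233.4/347.2) = -0.573  (ncxE)
log2(53969/13229) = 2.028  (dovD)
log2(137.7/696.2) = -2.338  (wsqD)
The largest magnitude belongs to enrD.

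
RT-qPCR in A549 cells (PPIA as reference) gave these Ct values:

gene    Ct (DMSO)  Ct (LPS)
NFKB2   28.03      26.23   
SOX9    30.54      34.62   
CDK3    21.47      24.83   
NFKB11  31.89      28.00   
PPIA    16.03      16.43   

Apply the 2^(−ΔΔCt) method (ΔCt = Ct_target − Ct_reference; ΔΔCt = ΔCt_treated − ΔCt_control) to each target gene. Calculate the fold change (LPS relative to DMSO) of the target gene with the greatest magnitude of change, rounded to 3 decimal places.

19.562

NFKB2: ΔΔCt = (26.23−16.43) − (28.03−16.03) = 9.80 − 12.00 = -2.20; fold change = 2^2.20 = 4.595
SOX9: ΔΔCt = (34.62−16.43) − (30.54−16.03) = 18.19 − 14.51 = 3.68; fold change = 2^-3.68 = 0.078
CDK3: ΔΔCt = (24.83−16.43) − (21.47−16.03) = 8.40 − 5.44 = 2.96; fold change = 2^-2.96 = 0.129
NFKB11: ΔΔCt = (28.00−16.43) − (31.89−16.03) = 11.57 − 15.86 = -4.29; fold change = 2^4.29 = 19.562
NFKB11 has the largest |ΔΔCt| = 4.29.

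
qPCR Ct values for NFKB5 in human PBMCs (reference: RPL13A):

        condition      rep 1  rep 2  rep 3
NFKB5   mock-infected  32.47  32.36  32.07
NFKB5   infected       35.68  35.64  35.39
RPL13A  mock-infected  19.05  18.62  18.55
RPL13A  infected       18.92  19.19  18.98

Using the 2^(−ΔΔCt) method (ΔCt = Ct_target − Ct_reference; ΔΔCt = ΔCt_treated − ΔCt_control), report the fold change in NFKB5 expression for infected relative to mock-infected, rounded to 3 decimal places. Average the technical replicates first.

Mean Ct: NFKB5 mock-infected 32.300; NFKB5 infected 35.570; RPL13A mock-infected 18.740; RPL13A infected 19.030
ΔCt(mock-infected) = 32.300 − 18.740 = 13.560
ΔCt(infected) = 35.570 − 19.030 = 16.540
ΔΔCt = 16.540 − 13.560 = 2.980
Fold change = 2^(−2.980) = 0.1267

0.127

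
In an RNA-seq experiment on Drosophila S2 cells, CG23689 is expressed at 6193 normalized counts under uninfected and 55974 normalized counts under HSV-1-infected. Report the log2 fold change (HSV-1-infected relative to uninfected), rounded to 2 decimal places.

Fold change = 55974 / 6193 = 9.0383
log2(9.0383) = 3.176

3.18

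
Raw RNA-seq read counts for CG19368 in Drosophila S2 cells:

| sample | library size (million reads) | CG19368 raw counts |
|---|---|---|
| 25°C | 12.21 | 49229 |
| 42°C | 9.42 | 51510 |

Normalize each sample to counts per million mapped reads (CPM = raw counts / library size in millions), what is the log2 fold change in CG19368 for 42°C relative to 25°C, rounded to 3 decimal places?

0.440

CPM(25°C) = 49229 / 12.21 = 4031.8591
CPM(42°C) = 51510 / 9.42 = 5468.1529
Fold change = 5468.1529 / 4031.8591 = 1.35624
log2(1.35624) = 0.4396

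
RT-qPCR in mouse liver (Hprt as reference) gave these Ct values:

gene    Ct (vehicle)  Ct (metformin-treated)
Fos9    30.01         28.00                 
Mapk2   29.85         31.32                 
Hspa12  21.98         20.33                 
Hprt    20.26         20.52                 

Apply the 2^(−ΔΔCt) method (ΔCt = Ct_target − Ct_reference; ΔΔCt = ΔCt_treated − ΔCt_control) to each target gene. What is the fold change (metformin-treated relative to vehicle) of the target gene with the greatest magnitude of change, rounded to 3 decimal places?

4.823

Fos9: ΔΔCt = (28.00−20.52) − (30.01−20.26) = 7.48 − 9.75 = -2.27; fold change = 2^2.27 = 4.823
Mapk2: ΔΔCt = (31.32−20.52) − (29.85−20.26) = 10.80 − 9.59 = 1.21; fold change = 2^-1.21 = 0.432
Hspa12: ΔΔCt = (20.33−20.52) − (21.98−20.26) = -0.19 − 1.72 = -1.91; fold change = 2^1.91 = 3.758
Fos9 has the largest |ΔΔCt| = 2.27.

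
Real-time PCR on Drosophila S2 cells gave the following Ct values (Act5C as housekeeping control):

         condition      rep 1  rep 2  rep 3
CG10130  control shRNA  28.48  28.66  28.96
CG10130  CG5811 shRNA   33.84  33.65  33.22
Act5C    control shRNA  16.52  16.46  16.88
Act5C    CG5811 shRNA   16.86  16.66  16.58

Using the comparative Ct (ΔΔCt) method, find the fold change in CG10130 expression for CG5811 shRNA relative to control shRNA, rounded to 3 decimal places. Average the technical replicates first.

0.036

Mean Ct: CG10130 control shRNA 28.700; CG10130 CG5811 shRNA 33.570; Act5C control shRNA 16.620; Act5C CG5811 shRNA 16.700
ΔCt(control shRNA) = 28.700 − 16.620 = 12.080
ΔCt(CG5811 shRNA) = 33.570 − 16.700 = 16.870
ΔΔCt = 16.870 − 12.080 = 4.790
Fold change = 2^(−4.790) = 0.0361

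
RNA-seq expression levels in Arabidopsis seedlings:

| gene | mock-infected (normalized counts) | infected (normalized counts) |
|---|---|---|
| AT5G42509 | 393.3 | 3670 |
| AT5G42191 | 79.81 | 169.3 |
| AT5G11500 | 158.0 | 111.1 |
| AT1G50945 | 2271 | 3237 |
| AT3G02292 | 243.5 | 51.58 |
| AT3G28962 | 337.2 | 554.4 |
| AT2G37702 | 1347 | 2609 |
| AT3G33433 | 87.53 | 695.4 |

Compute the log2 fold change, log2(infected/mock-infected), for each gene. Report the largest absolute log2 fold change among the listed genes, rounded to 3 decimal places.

3.222

log2(3670/393.3) = 3.222  (AT5G42509)
log2(169.3/79.81) = 1.085  (AT5G42191)
log2(111.1/158.0) = -0.508  (AT5G11500)
log2(3237/2271) = 0.511  (AT1G50945)
log2(51.58/243.5) = -2.239  (AT3G02292)
log2(554.4/337.2) = 0.717  (AT3G28962)
log2(2609/1347) = 0.954  (AT2G37702)
log2(695.4/87.53) = 2.990  (AT3G33433)
The largest magnitude belongs to AT5G42509.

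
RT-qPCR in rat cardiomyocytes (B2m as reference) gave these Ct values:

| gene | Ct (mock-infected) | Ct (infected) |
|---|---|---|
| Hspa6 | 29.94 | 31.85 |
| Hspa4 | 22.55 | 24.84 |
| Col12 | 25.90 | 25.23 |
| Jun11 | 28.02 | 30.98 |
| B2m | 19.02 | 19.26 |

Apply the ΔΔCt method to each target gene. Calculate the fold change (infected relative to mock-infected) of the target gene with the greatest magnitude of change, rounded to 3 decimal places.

0.152

Hspa6: ΔΔCt = (31.85−19.26) − (29.94−19.02) = 12.59 − 10.92 = 1.67; fold change = 2^-1.67 = 0.314
Hspa4: ΔΔCt = (24.84−19.26) − (22.55−19.02) = 5.58 − 3.53 = 2.05; fold change = 2^-2.05 = 0.241
Col12: ΔΔCt = (25.23−19.26) − (25.90−19.02) = 5.97 − 6.88 = -0.91; fold change = 2^0.91 = 1.879
Jun11: ΔΔCt = (30.98−19.26) − (28.02−19.02) = 11.72 − 9.00 = 2.72; fold change = 2^-2.72 = 0.152
Jun11 has the largest |ΔΔCt| = 2.72.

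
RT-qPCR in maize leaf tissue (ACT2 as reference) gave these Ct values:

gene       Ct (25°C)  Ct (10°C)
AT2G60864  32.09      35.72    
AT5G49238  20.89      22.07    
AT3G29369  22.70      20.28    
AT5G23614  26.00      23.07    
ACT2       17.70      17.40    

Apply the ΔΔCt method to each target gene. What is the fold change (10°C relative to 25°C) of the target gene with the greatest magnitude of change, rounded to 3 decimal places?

AT2G60864: ΔΔCt = (35.72−17.40) − (32.09−17.70) = 18.32 − 14.39 = 3.93; fold change = 2^-3.93 = 0.066
AT5G49238: ΔΔCt = (22.07−17.40) − (20.89−17.70) = 4.67 − 3.19 = 1.48; fold change = 2^-1.48 = 0.358
AT3G29369: ΔΔCt = (20.28−17.40) − (22.70−17.70) = 2.88 − 5.00 = -2.12; fold change = 2^2.12 = 4.347
AT5G23614: ΔΔCt = (23.07−17.40) − (26.00−17.70) = 5.67 − 8.30 = -2.63; fold change = 2^2.63 = 6.190
AT2G60864 has the largest |ΔΔCt| = 3.93.

0.066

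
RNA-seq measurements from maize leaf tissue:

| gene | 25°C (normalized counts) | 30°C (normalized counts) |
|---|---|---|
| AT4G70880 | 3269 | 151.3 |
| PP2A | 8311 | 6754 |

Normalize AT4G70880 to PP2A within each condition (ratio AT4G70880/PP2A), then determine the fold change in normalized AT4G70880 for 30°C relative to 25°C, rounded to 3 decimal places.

0.057

AT4G70880/PP2A (25°C) = 3269 / 8311 = 0.39333
AT4G70880/PP2A (30°C) = 151.3 / 6754 = 0.022402
Fold change = 0.022402 / 0.39333 = 0.0570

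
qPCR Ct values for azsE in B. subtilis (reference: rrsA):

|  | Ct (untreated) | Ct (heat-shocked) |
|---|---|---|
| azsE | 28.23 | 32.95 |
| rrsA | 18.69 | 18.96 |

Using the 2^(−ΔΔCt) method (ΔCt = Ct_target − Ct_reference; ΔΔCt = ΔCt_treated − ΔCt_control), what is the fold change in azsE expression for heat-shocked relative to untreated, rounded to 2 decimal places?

ΔCt(untreated) = 28.230 − 18.690 = 9.540
ΔCt(heat-shocked) = 32.950 − 18.960 = 13.990
ΔΔCt = 13.990 − 9.540 = 4.450
Fold change = 2^(−4.450) = 0.046

0.05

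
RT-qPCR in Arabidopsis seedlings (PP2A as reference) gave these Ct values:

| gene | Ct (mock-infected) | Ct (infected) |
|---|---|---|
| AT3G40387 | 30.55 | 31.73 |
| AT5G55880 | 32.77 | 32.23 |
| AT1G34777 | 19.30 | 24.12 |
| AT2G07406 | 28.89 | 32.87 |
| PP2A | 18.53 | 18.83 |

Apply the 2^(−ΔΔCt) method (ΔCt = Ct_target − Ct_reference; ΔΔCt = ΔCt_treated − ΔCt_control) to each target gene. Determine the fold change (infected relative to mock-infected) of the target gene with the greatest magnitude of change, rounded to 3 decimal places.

0.044

AT3G40387: ΔΔCt = (31.73−18.83) − (30.55−18.53) = 12.90 − 12.02 = 0.88; fold change = 2^-0.88 = 0.543
AT5G55880: ΔΔCt = (32.23−18.83) − (32.77−18.53) = 13.40 − 14.24 = -0.84; fold change = 2^0.84 = 1.790
AT1G34777: ΔΔCt = (24.12−18.83) − (19.30−18.53) = 5.29 − 0.77 = 4.52; fold change = 2^-4.52 = 0.044
AT2G07406: ΔΔCt = (32.87−18.83) − (28.89−18.53) = 14.04 − 10.36 = 3.68; fold change = 2^-3.68 = 0.078
AT1G34777 has the largest |ΔΔCt| = 4.52.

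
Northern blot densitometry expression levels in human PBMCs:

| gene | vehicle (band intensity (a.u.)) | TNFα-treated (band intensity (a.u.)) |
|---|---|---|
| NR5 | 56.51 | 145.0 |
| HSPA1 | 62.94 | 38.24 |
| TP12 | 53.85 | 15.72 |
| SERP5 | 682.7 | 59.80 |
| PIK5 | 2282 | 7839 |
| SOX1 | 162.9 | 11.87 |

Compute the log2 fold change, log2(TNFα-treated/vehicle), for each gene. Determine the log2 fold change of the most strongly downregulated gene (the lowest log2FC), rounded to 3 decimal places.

-3.779

log2(145.0/56.51) = 1.359  (NR5)
log2(38.24/62.94) = -0.719  (HSPA1)
log2(15.72/53.85) = -1.776  (TP12)
log2(59.80/682.7) = -3.513  (SERP5)
log2(7839/2282) = 1.780  (PIK5)
log2(11.87/162.9) = -3.779  (SOX1)
SOX1 is most strongly downregulated.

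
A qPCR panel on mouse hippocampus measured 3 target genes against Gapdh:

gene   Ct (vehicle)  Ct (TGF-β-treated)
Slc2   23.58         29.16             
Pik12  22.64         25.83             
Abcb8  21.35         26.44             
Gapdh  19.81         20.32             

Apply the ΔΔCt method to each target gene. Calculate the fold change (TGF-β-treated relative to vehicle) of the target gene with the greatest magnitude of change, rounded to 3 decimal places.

Slc2: ΔΔCt = (29.16−20.32) − (23.58−19.81) = 8.84 − 3.77 = 5.07; fold change = 2^-5.07 = 0.030
Pik12: ΔΔCt = (25.83−20.32) − (22.64−19.81) = 5.51 − 2.83 = 2.68; fold change = 2^-2.68 = 0.156
Abcb8: ΔΔCt = (26.44−20.32) − (21.35−19.81) = 6.12 − 1.54 = 4.58; fold change = 2^-4.58 = 0.042
Slc2 has the largest |ΔΔCt| = 5.07.

0.030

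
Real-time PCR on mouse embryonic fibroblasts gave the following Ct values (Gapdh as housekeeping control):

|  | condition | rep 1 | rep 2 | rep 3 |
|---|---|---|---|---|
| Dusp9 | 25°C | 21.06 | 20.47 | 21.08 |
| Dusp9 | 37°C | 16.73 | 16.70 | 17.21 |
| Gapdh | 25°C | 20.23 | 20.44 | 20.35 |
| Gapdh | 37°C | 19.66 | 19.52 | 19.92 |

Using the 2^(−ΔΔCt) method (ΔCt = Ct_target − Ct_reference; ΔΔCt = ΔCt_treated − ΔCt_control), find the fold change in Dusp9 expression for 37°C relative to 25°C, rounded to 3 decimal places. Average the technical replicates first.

Mean Ct: Dusp9 25°C 20.870; Dusp9 37°C 16.880; Gapdh 25°C 20.340; Gapdh 37°C 19.700
ΔCt(25°C) = 20.870 − 20.340 = 0.530
ΔCt(37°C) = 16.880 − 19.700 = -2.820
ΔΔCt = -2.820 − 0.530 = -3.350
Fold change = 2^(−(-3.350)) = 2^3.350 = 10.1965

10.196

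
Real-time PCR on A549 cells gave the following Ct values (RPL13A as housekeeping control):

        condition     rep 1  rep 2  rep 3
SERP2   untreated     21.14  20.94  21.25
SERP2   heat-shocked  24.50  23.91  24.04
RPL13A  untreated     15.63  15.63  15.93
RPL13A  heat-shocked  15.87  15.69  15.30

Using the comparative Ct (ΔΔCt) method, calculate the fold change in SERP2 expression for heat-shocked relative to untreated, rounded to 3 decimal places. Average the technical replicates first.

Mean Ct: SERP2 untreated 21.110; SERP2 heat-shocked 24.150; RPL13A untreated 15.730; RPL13A heat-shocked 15.620
ΔCt(untreated) = 21.110 − 15.730 = 5.380
ΔCt(heat-shocked) = 24.150 − 15.620 = 8.530
ΔΔCt = 8.530 − 5.380 = 3.150
Fold change = 2^(−3.150) = 0.1127

0.113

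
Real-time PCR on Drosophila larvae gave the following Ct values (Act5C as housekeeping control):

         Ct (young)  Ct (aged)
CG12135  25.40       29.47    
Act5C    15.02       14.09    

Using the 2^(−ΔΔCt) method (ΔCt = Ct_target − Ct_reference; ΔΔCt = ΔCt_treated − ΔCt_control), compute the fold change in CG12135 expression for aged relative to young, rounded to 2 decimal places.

0.03

ΔCt(young) = 25.400 − 15.020 = 10.380
ΔCt(aged) = 29.470 − 14.090 = 15.380
ΔΔCt = 15.380 − 10.380 = 5.000
Fold change = 2^(−5.000) = 0.031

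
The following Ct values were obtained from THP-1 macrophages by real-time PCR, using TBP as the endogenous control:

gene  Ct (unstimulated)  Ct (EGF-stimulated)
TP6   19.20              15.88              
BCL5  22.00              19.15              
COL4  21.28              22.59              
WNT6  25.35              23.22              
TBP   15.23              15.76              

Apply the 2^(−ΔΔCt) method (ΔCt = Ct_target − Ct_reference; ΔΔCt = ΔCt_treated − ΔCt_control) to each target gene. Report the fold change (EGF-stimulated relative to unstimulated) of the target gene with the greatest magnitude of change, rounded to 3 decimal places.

TP6: ΔΔCt = (15.88−15.76) − (19.20−15.23) = 0.12 − 3.97 = -3.85; fold change = 2^3.85 = 14.420
BCL5: ΔΔCt = (19.15−15.76) − (22.00−15.23) = 3.39 − 6.77 = -3.38; fold change = 2^3.38 = 10.411
COL4: ΔΔCt = (22.59−15.76) − (21.28−15.23) = 6.83 − 6.05 = 0.78; fold change = 2^-0.78 = 0.582
WNT6: ΔΔCt = (23.22−15.76) − (25.35−15.23) = 7.46 − 10.12 = -2.66; fold change = 2^2.66 = 6.320
TP6 has the largest |ΔΔCt| = 3.85.

14.420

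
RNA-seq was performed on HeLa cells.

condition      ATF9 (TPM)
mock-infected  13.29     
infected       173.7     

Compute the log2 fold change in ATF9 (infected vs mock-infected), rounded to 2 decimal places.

Fold change = 173.7 / 13.29 = 13.0700
log2(13.0700) = 3.708

3.71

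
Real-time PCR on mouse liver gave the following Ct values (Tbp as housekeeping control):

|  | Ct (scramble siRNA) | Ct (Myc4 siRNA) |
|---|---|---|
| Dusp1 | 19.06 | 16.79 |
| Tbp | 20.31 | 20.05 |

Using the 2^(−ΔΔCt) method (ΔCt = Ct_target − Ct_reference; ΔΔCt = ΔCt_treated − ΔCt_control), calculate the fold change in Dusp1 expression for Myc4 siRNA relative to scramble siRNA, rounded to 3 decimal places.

4.028

ΔCt(scramble siRNA) = 19.060 − 20.310 = -1.250
ΔCt(Myc4 siRNA) = 16.790 − 20.050 = -3.260
ΔΔCt = -3.260 − (-1.250) = -2.010
Fold change = 2^(−(-2.010)) = 2^2.010 = 4.0278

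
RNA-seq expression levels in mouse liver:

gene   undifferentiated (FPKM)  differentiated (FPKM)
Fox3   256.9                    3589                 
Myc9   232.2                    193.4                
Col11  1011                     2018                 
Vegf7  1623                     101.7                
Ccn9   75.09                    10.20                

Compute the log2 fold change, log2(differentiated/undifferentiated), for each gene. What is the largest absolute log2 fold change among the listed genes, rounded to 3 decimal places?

log2(3589/256.9) = 3.804  (Fox3)
log2(193.4/232.2) = -0.264  (Myc9)
log2(2018/1011) = 0.997  (Col11)
log2(101.7/1623) = -3.996  (Vegf7)
log2(10.20/75.09) = -2.880  (Ccn9)
The largest magnitude belongs to Vegf7.

3.996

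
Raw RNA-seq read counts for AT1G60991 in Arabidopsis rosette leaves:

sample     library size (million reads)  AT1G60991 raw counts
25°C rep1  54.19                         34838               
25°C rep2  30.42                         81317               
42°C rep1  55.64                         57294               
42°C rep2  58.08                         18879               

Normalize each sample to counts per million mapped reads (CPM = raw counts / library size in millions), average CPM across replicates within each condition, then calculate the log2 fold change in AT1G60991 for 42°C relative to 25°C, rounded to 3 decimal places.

CPM(25°C rep1) = 34838 / 54.19 = 642.8861
CPM(25°C rep2) = 81317 / 30.42 = 2673.1427
CPM(42°C rep1) = 57294 / 55.64 = 1029.7268
CPM(42°C rep2) = 18879 / 58.08 = 325.0517
mean CPM(25°C) = 1658.0144; mean CPM(42°C) = 677.3892
Fold change = 677.3892 / 1658.0144 = 0.40855
log2(0.40855) = -1.2914

-1.291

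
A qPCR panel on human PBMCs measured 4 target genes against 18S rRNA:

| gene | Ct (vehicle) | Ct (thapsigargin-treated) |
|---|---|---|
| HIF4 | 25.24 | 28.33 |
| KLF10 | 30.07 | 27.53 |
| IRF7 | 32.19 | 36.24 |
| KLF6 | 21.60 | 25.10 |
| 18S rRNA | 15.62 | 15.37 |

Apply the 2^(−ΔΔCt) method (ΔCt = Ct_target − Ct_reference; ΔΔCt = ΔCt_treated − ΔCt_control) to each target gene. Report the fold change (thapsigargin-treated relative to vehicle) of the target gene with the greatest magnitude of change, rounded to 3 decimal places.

0.051

HIF4: ΔΔCt = (28.33−15.37) − (25.24−15.62) = 12.96 − 9.62 = 3.34; fold change = 2^-3.34 = 0.099
KLF10: ΔΔCt = (27.53−15.37) − (30.07−15.62) = 12.16 − 14.45 = -2.29; fold change = 2^2.29 = 4.891
IRF7: ΔΔCt = (36.24−15.37) − (32.19−15.62) = 20.87 − 16.57 = 4.30; fold change = 2^-4.30 = 0.051
KLF6: ΔΔCt = (25.10−15.37) − (21.60−15.62) = 9.73 − 5.98 = 3.75; fold change = 2^-3.75 = 0.074
IRF7 has the largest |ΔΔCt| = 4.30.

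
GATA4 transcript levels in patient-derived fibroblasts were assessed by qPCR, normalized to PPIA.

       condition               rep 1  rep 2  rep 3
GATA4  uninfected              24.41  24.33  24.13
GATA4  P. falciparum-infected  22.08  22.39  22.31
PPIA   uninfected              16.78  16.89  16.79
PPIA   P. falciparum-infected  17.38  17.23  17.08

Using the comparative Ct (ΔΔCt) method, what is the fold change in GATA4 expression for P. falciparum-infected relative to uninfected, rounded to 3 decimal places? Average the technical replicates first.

Mean Ct: GATA4 uninfected 24.290; GATA4 P. falciparum-infected 22.260; PPIA uninfected 16.820; PPIA P. falciparum-infected 17.230
ΔCt(uninfected) = 24.290 − 16.820 = 7.470
ΔCt(P. falciparum-infected) = 22.260 − 17.230 = 5.030
ΔΔCt = 5.030 − 7.470 = -2.440
Fold change = 2^(−(-2.440)) = 2^2.440 = 5.4264

5.426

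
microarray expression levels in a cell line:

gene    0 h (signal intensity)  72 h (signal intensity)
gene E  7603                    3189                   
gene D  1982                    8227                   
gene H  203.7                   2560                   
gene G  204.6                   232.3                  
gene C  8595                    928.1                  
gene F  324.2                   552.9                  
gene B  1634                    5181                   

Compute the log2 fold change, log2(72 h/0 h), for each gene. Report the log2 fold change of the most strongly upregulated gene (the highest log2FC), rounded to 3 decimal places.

3.652

log2(3189/7603) = -1.253  (gene E)
log2(8227/1982) = 2.053  (gene D)
log2(2560/203.7) = 3.652  (gene H)
log2(232.3/204.6) = 0.183  (gene G)
log2(928.1/8595) = -3.211  (gene C)
log2(552.9/324.2) = 0.770  (gene F)
log2(5181/1634) = 1.665  (gene B)
gene H is most strongly upregulated.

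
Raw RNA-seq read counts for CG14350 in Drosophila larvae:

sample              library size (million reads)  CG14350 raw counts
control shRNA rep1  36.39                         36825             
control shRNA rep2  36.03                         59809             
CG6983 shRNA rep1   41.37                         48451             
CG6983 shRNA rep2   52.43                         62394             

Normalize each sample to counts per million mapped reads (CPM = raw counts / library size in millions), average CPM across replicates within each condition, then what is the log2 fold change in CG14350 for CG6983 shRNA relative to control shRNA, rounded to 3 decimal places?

-0.178

CPM(control shRNA rep1) = 36825 / 36.39 = 1011.9538
CPM(control shRNA rep2) = 59809 / 36.03 = 1659.9778
CPM(CG6983 shRNA rep1) = 48451 / 41.37 = 1171.1627
CPM(CG6983 shRNA rep2) = 62394 / 52.43 = 1190.0439
mean CPM(control shRNA) = 1335.9658; mean CPM(CG6983 shRNA) = 1180.6033
Fold change = 1180.6033 / 1335.9658 = 0.88371
log2(0.88371) = -0.1784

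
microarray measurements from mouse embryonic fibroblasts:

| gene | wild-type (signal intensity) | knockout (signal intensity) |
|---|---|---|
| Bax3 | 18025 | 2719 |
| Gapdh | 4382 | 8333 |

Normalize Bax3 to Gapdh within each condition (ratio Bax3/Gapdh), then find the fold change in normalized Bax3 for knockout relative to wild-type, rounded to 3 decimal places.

0.079

Bax3/Gapdh (wild-type) = 18025 / 4382 = 4.1134
Bax3/Gapdh (knockout) = 2719 / 8333 = 0.32629
Fold change = 0.32629 / 4.1134 = 0.0793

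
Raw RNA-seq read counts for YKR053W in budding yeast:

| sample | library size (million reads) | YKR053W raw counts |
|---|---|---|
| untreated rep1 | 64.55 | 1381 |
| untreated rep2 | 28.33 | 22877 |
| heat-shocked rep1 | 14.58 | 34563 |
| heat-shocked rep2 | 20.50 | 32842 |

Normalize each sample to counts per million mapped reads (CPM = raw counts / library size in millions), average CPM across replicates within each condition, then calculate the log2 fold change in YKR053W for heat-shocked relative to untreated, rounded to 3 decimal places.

2.261

CPM(untreated rep1) = 1381 / 64.55 = 21.3943
CPM(untreated rep2) = 22877 / 28.33 = 807.5185
CPM(heat-shocked rep1) = 34563 / 14.58 = 2370.5761
CPM(heat-shocked rep2) = 32842 / 20.50 = 1602.0488
mean CPM(untreated) = 414.4564; mean CPM(heat-shocked) = 1986.3125
Fold change = 1986.3125 / 414.4564 = 4.79257
log2(4.79257) = 2.2608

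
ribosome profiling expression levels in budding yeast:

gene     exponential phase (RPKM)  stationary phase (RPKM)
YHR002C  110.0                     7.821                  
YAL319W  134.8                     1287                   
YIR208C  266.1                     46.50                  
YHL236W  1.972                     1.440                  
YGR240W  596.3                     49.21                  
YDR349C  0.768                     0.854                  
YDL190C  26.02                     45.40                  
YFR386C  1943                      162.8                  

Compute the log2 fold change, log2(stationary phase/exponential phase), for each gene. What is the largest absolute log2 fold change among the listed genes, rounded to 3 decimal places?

log2(7.821/110.0) = -3.814  (YHR002C)
log2(1287/134.8) = 3.255  (YAL319W)
log2(46.50/266.1) = -2.517  (YIR208C)
log2(1.440/1.972) = -0.454  (YHL236W)
log2(49.21/596.3) = -3.599  (YGR240W)
log2(0.854/0.768) = 0.153  (YDR349C)
log2(45.40/26.02) = 0.803  (YDL190C)
log2(162.8/1943) = -3.577  (YFR386C)
The largest magnitude belongs to YHR002C.

3.814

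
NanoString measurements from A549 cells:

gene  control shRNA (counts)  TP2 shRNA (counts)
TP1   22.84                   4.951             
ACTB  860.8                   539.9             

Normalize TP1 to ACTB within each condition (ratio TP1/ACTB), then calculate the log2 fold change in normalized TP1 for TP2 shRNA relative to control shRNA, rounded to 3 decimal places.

-1.533

TP1/ACTB (control shRNA) = 22.84 / 860.8 = 0.026533
TP1/ACTB (TP2 shRNA) = 4.951 / 539.9 = 0.0091702
Fold change = 0.0091702 / 0.026533 = 0.3456
log2(0.3456) = -1.5328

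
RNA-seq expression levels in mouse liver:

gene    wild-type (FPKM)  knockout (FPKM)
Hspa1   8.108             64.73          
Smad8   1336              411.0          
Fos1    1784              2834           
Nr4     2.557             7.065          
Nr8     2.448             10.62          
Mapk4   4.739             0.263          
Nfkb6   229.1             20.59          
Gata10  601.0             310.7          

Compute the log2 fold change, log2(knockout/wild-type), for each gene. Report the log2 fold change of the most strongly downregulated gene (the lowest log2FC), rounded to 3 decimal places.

log2(64.73/8.108) = 2.997  (Hspa1)
log2(411.0/1336) = -1.701  (Smad8)
log2(2834/1784) = 0.668  (Fos1)
log2(7.065/2.557) = 1.466  (Nr4)
log2(10.62/2.448) = 2.117  (Nr8)
log2(0.263/4.739) = -4.171  (Mapk4)
log2(20.59/229.1) = -3.476  (Nfkb6)
log2(310.7/601.0) = -0.952  (Gata10)
Mapk4 is most strongly downregulated.

-4.171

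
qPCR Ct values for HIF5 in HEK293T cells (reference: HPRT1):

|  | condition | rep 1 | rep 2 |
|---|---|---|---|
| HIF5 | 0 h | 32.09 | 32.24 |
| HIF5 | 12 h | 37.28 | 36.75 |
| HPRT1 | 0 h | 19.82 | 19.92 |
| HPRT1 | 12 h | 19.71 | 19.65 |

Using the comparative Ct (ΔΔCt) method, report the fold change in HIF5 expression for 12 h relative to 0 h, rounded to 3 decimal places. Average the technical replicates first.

Mean Ct: HIF5 0 h 32.165; HIF5 12 h 37.015; HPRT1 0 h 19.870; HPRT1 12 h 19.680
ΔCt(0 h) = 32.165 − 19.870 = 12.295
ΔCt(12 h) = 37.015 − 19.680 = 17.335
ΔΔCt = 17.335 − 12.295 = 5.040
Fold change = 2^(−5.040) = 0.0304

0.030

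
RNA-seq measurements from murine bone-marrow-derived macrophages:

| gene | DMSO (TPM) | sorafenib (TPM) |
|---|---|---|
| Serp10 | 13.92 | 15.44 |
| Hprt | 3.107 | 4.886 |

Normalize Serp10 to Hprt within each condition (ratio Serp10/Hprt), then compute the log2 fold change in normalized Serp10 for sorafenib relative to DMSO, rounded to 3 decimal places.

Serp10/Hprt (DMSO) = 13.92 / 3.107 = 4.4802
Serp10/Hprt (sorafenib) = 15.44 / 4.886 = 3.16
Fold change = 3.16 / 4.4802 = 0.7053
log2(0.7053) = -0.5036

-0.504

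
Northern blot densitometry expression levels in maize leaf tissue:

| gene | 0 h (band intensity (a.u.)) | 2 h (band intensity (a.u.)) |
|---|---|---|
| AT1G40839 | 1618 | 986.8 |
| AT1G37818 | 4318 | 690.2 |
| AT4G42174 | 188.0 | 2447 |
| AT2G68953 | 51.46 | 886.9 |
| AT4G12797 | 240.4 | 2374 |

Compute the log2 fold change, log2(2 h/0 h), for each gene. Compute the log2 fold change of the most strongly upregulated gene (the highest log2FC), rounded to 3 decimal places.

log2(986.8/1618) = -0.713  (AT1G40839)
log2(690.2/4318) = -2.645  (AT1G37818)
log2(2447/188.0) = 3.702  (AT4G42174)
log2(886.9/51.46) = 4.107  (AT2G68953)
log2(2374/240.4) = 3.304  (AT4G12797)
AT2G68953 is most strongly upregulated.

4.107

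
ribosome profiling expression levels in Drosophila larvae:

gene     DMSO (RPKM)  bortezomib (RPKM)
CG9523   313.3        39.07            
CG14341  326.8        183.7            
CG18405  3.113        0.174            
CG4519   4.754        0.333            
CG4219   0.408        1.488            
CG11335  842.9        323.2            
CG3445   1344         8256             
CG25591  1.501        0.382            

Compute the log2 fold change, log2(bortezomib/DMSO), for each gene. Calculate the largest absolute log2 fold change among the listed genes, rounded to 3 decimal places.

log2(39.07/313.3) = -3.003  (CG9523)
log2(183.7/326.8) = -0.831  (CG14341)
log2(0.174/3.113) = -4.161  (CG18405)
log2(0.333/4.754) = -3.836  (CG4519)
log2(1.488/0.408) = 1.867  (CG4219)
log2(323.2/842.9) = -1.383  (CG11335)
log2(8256/1344) = 2.619  (CG3445)
log2(0.382/1.501) = -1.974  (CG25591)
The largest magnitude belongs to CG18405.

4.161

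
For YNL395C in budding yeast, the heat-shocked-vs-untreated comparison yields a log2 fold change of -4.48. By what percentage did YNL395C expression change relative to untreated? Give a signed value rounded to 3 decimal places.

-95.519%

Fold change = 2^(-4.48) = 0.0448
Percent change = (FC − 1) × 100% = (0.0448 − 1) × 100 = -95.519%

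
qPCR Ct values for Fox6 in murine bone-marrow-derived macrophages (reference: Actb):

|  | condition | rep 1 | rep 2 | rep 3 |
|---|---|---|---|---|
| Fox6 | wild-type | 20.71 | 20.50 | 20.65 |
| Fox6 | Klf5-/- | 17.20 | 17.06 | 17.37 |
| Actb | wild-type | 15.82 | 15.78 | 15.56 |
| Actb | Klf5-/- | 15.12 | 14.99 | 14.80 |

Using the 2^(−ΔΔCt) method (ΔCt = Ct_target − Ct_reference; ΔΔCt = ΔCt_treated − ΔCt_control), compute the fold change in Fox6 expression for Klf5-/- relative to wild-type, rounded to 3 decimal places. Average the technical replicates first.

6.320

Mean Ct: Fox6 wild-type 20.620; Fox6 Klf5-/- 17.210; Actb wild-type 15.720; Actb Klf5-/- 14.970
ΔCt(wild-type) = 20.620 − 15.720 = 4.900
ΔCt(Klf5-/-) = 17.210 − 14.970 = 2.240
ΔΔCt = 2.240 − 4.900 = -2.660
Fold change = 2^(−(-2.660)) = 2^2.660 = 6.3203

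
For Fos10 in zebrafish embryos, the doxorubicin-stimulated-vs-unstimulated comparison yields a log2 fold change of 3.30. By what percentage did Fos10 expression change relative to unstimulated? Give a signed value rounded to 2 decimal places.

Fold change = 2^(3.30) = 9.8492
Percent change = (FC − 1) × 100% = (9.8492 − 1) × 100 = 884.92%

884.92%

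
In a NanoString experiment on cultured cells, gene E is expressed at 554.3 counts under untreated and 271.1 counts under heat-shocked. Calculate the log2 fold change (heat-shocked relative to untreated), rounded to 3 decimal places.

-1.032

Fold change = 271.1 / 554.3 = 0.4891
log2(0.4891) = -1.0318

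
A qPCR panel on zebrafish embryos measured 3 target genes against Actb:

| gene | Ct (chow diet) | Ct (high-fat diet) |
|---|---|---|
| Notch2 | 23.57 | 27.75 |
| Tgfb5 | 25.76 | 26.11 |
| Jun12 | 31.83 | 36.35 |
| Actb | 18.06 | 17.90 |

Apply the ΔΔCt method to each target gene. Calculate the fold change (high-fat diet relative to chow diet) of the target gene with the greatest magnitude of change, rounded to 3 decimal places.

0.039

Notch2: ΔΔCt = (27.75−17.90) − (23.57−18.06) = 9.85 − 5.51 = 4.34; fold change = 2^-4.34 = 0.049
Tgfb5: ΔΔCt = (26.11−17.90) − (25.76−18.06) = 8.21 − 7.70 = 0.51; fold change = 2^-0.51 = 0.702
Jun12: ΔΔCt = (36.35−17.90) − (31.83−18.06) = 18.45 − 13.77 = 4.68; fold change = 2^-4.68 = 0.039
Jun12 has the largest |ΔΔCt| = 4.68.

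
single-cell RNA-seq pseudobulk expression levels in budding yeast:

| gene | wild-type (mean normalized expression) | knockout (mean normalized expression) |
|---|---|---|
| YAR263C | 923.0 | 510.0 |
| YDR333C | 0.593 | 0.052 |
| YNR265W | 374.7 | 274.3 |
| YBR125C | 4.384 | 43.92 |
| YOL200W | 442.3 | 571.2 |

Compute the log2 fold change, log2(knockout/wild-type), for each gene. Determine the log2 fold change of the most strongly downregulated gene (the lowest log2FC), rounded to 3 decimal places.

log2(510.0/923.0) = -0.856  (YAR263C)
log2(0.052/0.593) = -3.511  (YDR333C)
log2(274.3/374.7) = -0.450  (YNR265W)
log2(43.92/4.384) = 3.325  (YBR125C)
log2(571.2/442.3) = 0.369  (YOL200W)
YDR333C is most strongly downregulated.

-3.511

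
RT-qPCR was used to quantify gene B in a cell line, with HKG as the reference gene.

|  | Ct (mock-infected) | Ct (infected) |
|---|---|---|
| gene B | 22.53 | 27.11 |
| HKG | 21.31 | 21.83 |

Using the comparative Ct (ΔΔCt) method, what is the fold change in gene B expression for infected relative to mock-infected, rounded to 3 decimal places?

ΔCt(mock-infected) = 22.530 − 21.310 = 1.220
ΔCt(infected) = 27.110 − 21.830 = 5.280
ΔΔCt = 5.280 − 1.220 = 4.060
Fold change = 2^(−4.060) = 0.0600

0.060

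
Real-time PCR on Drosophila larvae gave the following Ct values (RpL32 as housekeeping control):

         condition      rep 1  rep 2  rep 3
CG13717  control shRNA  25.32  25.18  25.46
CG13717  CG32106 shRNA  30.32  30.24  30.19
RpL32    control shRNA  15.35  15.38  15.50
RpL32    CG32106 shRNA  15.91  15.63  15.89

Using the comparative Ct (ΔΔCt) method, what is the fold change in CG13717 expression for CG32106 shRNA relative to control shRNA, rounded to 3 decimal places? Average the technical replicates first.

0.043

Mean Ct: CG13717 control shRNA 25.320; CG13717 CG32106 shRNA 30.250; RpL32 control shRNA 15.410; RpL32 CG32106 shRNA 15.810
ΔCt(control shRNA) = 25.320 − 15.410 = 9.910
ΔCt(CG32106 shRNA) = 30.250 − 15.810 = 14.440
ΔΔCt = 14.440 − 9.910 = 4.530
Fold change = 2^(−4.530) = 0.0433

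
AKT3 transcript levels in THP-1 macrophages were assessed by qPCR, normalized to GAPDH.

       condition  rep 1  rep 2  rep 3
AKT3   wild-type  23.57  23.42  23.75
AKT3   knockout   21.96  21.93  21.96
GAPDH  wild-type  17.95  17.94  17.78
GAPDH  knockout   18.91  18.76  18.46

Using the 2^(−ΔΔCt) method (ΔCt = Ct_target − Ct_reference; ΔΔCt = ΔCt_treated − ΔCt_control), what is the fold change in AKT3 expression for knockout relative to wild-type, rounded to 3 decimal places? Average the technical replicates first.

5.464

Mean Ct: AKT3 wild-type 23.580; AKT3 knockout 21.950; GAPDH wild-type 17.890; GAPDH knockout 18.710
ΔCt(wild-type) = 23.580 − 17.890 = 5.690
ΔCt(knockout) = 21.950 − 18.710 = 3.240
ΔΔCt = 3.240 − 5.690 = -2.450
Fold change = 2^(−(-2.450)) = 2^2.450 = 5.4642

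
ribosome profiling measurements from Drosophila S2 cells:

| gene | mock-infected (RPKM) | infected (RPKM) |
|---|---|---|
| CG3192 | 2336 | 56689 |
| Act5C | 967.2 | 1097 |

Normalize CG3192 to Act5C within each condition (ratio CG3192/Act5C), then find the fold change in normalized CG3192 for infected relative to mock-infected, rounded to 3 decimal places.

21.396

CG3192/Act5C (mock-infected) = 2336 / 967.2 = 2.4152
CG3192/Act5C (infected) = 56689 / 1097 = 51.676
Fold change = 51.676 / 2.4152 = 21.3961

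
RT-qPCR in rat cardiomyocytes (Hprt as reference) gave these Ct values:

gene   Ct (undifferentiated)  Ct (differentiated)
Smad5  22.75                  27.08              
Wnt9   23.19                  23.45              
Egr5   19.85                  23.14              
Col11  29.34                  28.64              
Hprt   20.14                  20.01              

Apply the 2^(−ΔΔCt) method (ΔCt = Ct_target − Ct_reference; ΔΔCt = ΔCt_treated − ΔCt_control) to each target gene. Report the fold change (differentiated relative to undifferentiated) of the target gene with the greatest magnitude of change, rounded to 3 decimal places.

0.045

Smad5: ΔΔCt = (27.08−20.01) − (22.75−20.14) = 7.07 − 2.61 = 4.46; fold change = 2^-4.46 = 0.045
Wnt9: ΔΔCt = (23.45−20.01) − (23.19−20.14) = 3.44 − 3.05 = 0.39; fold change = 2^-0.39 = 0.763
Egr5: ΔΔCt = (23.14−20.01) − (19.85−20.14) = 3.13 − (-0.29) = 3.42; fold change = 2^-3.42 = 0.093
Col11: ΔΔCt = (28.64−20.01) − (29.34−20.14) = 8.63 − 9.20 = -0.57; fold change = 2^0.57 = 1.485
Smad5 has the largest |ΔΔCt| = 4.46.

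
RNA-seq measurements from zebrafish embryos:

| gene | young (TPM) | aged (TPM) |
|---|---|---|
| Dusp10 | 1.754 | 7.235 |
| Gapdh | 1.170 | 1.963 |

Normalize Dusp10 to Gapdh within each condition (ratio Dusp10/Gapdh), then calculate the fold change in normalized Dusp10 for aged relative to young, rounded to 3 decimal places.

Dusp10/Gapdh (young) = 1.754 / 1.170 = 1.4991
Dusp10/Gapdh (aged) = 7.235 / 1.963 = 3.6857
Fold change = 3.6857 / 1.4991 = 2.4585

2.459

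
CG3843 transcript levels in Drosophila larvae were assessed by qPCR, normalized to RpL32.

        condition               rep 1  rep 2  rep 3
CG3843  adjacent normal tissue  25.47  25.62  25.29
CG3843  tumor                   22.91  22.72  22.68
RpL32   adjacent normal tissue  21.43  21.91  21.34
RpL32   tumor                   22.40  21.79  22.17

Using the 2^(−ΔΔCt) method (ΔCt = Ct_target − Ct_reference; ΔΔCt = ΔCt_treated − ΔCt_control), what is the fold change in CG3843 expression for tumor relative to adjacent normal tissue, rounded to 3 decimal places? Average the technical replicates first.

Mean Ct: CG3843 adjacent normal tissue 25.460; CG3843 tumor 22.770; RpL32 adjacent normal tissue 21.560; RpL32 tumor 22.120
ΔCt(adjacent normal tissue) = 25.460 − 21.560 = 3.900
ΔCt(tumor) = 22.770 − 22.120 = 0.650
ΔΔCt = 0.650 − 3.900 = -3.250
Fold change = 2^(−(-3.250)) = 2^3.250 = 9.5137

9.514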